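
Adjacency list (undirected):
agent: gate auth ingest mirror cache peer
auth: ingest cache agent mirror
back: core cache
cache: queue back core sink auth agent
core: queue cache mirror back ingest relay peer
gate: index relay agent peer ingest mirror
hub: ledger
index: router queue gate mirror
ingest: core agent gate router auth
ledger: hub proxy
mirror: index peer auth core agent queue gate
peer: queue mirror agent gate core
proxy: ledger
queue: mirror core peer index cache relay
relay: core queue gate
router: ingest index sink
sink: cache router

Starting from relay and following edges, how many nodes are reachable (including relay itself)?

14

BFS from relay visits: relay, core, queue, gate, cache, mirror, back, ingest, peer, index, agent, sink, auth, router
Reachable nodes: 14 of 17 total.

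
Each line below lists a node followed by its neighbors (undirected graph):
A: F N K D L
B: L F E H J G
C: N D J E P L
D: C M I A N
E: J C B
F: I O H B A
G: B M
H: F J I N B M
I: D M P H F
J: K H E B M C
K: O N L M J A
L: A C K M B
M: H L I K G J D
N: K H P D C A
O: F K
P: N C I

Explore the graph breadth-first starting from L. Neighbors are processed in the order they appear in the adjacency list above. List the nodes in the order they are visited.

Visit L; enqueue A, C, K, M, B → queue [A, C, K, M, B]
Visit A; enqueue F, N, D → queue [C, K, M, B, F, N, D]
Visit C; enqueue J, E, P → queue [K, M, B, F, N, D, J, E, P]
Visit K; enqueue O → queue [M, B, F, N, D, J, E, P, O]
Visit M; enqueue H, I, G → queue [B, F, N, D, J, E, P, O, H, I, G]
Visit B → queue [F, N, D, J, E, P, O, H, I, G]
Visit F → queue [N, D, J, E, P, O, H, I, G]
Visit N → queue [D, J, E, P, O, H, I, G]
Visit D → queue [J, E, P, O, H, I, G]
Visit J → queue [E, P, O, H, I, G]
Visit E → queue [P, O, H, I, G]
Visit P → queue [O, H, I, G]
Visit O → queue [H, I, G]
Visit H → queue [I, G]
Visit I → queue [G]
Visit G → queue []

L A C K M B F N D J E P O H I G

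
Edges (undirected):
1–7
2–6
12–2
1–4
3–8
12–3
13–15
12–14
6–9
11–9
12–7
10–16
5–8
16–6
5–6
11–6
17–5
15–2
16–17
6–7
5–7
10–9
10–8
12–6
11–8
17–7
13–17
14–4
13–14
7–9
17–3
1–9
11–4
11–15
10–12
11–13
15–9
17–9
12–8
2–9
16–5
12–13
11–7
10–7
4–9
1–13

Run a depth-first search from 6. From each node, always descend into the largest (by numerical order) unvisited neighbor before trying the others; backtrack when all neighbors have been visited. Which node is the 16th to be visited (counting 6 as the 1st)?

3

Visit 6
6 → 16
16 → 17
17 → 13
13 → 15
15 → 11
11 → 9
9 → 10
10 → 12
12 → 14
14 → 4
4 → 1
1 → 7
7 → 5
5 → 8
8 → 3
12 → 2

Visit order: 6, 16, 17, 13, 15, 11, 9, 10, 12, 14, 4, 1, 7, 5, 8, 3, 2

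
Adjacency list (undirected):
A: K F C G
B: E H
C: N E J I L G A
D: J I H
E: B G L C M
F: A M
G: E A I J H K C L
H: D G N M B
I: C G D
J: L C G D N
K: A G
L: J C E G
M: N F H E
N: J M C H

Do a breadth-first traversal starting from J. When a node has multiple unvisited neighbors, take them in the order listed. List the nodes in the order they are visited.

Visit J; enqueue L, C, G, D, N → queue [L, C, G, D, N]
Visit L; enqueue E → queue [C, G, D, N, E]
Visit C; enqueue I, A → queue [G, D, N, E, I, A]
Visit G; enqueue H, K → queue [D, N, E, I, A, H, K]
Visit D → queue [N, E, I, A, H, K]
Visit N; enqueue M → queue [E, I, A, H, K, M]
Visit E; enqueue B → queue [I, A, H, K, M, B]
Visit I → queue [A, H, K, M, B]
Visit A; enqueue F → queue [H, K, M, B, F]
Visit H → queue [K, M, B, F]
Visit K → queue [M, B, F]
Visit M → queue [B, F]
Visit B → queue [F]
Visit F → queue []

J, L, C, G, D, N, E, I, A, H, K, M, B, F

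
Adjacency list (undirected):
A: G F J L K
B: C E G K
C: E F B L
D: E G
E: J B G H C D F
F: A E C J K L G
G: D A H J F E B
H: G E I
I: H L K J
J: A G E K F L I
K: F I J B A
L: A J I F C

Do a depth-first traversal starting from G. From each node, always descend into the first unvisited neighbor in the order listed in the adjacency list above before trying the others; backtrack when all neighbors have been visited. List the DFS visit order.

G D E J A F C B K I H L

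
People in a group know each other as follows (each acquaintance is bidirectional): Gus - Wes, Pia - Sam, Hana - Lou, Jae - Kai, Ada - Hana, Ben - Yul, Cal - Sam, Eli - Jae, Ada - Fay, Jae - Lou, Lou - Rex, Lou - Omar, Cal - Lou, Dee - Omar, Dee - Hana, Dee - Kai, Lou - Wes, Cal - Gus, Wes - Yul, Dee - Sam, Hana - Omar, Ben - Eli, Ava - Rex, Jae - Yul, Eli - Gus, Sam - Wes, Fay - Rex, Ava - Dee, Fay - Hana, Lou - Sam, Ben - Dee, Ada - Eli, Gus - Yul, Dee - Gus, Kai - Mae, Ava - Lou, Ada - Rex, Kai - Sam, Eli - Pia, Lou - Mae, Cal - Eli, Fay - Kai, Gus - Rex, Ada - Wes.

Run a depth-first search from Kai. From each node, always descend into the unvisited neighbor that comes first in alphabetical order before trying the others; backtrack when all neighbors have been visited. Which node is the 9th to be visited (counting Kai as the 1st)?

Hana

Visit Kai
Kai → Dee
Dee → Ava
Ava → Lou
Lou → Cal
Cal → Eli
Eli → Ada
Ada → Fay
Fay → Hana
Hana → Omar
Fay → Rex
Rex → Gus
Gus → Wes
Wes → Sam
Sam → Pia
Wes → Yul
Yul → Ben
Yul → Jae
Lou → Mae

Visit order: Kai, Dee, Ava, Lou, Cal, Eli, Ada, Fay, Hana, Omar, Rex, Gus, Wes, Sam, Pia, Yul, Ben, Jae, Mae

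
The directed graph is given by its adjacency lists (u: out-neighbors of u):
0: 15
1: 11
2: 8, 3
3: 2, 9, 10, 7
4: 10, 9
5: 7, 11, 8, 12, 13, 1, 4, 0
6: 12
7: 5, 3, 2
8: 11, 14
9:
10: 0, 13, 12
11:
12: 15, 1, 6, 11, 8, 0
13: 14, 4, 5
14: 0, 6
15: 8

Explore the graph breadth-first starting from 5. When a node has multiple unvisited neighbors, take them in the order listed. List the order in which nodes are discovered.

Visit 5; enqueue 7, 11, 8, 12, 13, 1, 4, 0 → queue [7, 11, 8, 12, 13, 1, 4, 0]
Visit 7; enqueue 3, 2 → queue [11, 8, 12, 13, 1, 4, 0, 3, 2]
Visit 11 → queue [8, 12, 13, 1, 4, 0, 3, 2]
Visit 8; enqueue 14 → queue [12, 13, 1, 4, 0, 3, 2, 14]
Visit 12; enqueue 15, 6 → queue [13, 1, 4, 0, 3, 2, 14, 15, 6]
Visit 13 → queue [1, 4, 0, 3, 2, 14, 15, 6]
Visit 1 → queue [4, 0, 3, 2, 14, 15, 6]
Visit 4; enqueue 10, 9 → queue [0, 3, 2, 14, 15, 6, 10, 9]
Visit 0 → queue [3, 2, 14, 15, 6, 10, 9]
Visit 3 → queue [2, 14, 15, 6, 10, 9]
Visit 2 → queue [14, 15, 6, 10, 9]
Visit 14 → queue [15, 6, 10, 9]
Visit 15 → queue [6, 10, 9]
Visit 6 → queue [10, 9]
Visit 10 → queue [9]
Visit 9 → queue []

5 7 11 8 12 13 1 4 0 3 2 14 15 6 10 9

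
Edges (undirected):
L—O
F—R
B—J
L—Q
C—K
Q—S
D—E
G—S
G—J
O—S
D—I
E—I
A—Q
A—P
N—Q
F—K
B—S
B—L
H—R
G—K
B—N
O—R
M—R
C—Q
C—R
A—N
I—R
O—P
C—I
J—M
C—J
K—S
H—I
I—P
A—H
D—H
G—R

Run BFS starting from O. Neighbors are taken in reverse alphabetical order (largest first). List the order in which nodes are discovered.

O S R P L Q K G B M I H F C A N J E D

Visit O; enqueue S, R, P, L → queue [S, R, P, L]
Visit S; enqueue Q, K, G, B → queue [R, P, L, Q, K, G, B]
Visit R; enqueue M, I, H, F, C → queue [P, L, Q, K, G, B, M, I, H, F, C]
Visit P; enqueue A → queue [L, Q, K, G, B, M, I, H, F, C, A]
Visit L → queue [Q, K, G, B, M, I, H, F, C, A]
Visit Q; enqueue N → queue [K, G, B, M, I, H, F, C, A, N]
Visit K → queue [G, B, M, I, H, F, C, A, N]
Visit G; enqueue J → queue [B, M, I, H, F, C, A, N, J]
Visit B → queue [M, I, H, F, C, A, N, J]
Visit M → queue [I, H, F, C, A, N, J]
Visit I; enqueue E, D → queue [H, F, C, A, N, J, E, D]
Visit H → queue [F, C, A, N, J, E, D]
Visit F → queue [C, A, N, J, E, D]
Visit C → queue [A, N, J, E, D]
Visit A → queue [N, J, E, D]
Visit N → queue [J, E, D]
Visit J → queue [E, D]
Visit E → queue [D]
Visit D → queue []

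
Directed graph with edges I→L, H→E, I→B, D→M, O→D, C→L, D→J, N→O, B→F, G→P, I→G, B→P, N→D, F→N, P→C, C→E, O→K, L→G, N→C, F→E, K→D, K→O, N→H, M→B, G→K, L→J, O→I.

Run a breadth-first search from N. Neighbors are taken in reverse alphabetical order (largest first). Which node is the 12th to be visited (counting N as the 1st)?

Visit N; enqueue O, H, D, C → queue [O, H, D, C]
Visit O; enqueue K, I → queue [H, D, C, K, I]
Visit H; enqueue E → queue [D, C, K, I, E]
Visit D; enqueue M, J → queue [C, K, I, E, M, J]
Visit C; enqueue L → queue [K, I, E, M, J, L]
Visit K → queue [I, E, M, J, L]
Visit I; enqueue G, B → queue [E, M, J, L, G, B]
Visit E → queue [M, J, L, G, B]
Visit M → queue [J, L, G, B]
Visit J → queue [L, G, B]
Visit L → queue [G, B]
Visit G; enqueue P → queue [B, P]
Visit B; enqueue F → queue [P, F]
Visit P → queue [F]
Visit F → queue []

Visit order: N, O, H, D, C, K, I, E, M, J, L, G, B, P, F

G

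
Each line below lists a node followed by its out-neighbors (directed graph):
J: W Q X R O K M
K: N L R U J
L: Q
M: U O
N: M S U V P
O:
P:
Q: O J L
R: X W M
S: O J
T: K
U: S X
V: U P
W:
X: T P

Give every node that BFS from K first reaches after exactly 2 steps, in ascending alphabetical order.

Level 0: K
Level 1: J, L, N, R, U
Level 2: M, O, P, Q, S, V, W, X
Level 3: T

M, O, P, Q, S, V, W, X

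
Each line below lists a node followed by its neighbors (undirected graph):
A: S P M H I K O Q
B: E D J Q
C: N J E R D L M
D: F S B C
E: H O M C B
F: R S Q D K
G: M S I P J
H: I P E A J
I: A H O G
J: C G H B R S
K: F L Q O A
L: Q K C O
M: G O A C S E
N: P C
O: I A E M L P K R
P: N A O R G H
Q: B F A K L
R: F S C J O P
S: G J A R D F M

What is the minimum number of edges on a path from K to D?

2

Level 0: K
Level 1: A, F, L, O, Q
Level 2: B, C, D, E, H, I, M, P, R, S
Level 3: G, J, N
D first appears at level 2.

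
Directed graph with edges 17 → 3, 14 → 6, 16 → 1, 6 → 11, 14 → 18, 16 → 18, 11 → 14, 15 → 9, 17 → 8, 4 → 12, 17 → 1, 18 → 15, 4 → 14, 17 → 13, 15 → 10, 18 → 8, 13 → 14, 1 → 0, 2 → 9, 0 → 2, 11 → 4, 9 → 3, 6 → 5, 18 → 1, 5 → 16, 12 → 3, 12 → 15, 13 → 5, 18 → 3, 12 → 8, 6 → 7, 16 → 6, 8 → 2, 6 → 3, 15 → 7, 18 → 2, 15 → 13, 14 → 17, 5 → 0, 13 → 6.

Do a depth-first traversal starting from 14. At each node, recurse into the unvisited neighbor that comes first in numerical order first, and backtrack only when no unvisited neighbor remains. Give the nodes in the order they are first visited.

Visit 14
14 → 6
6 → 3
6 → 5
5 → 0
0 → 2
2 → 9
5 → 16
16 → 1
16 → 18
18 → 8
18 → 15
15 → 7
15 → 10
15 → 13
6 → 11
11 → 4
4 → 12
14 → 17

14 → 6 → 3 → 5 → 0 → 2 → 9 → 16 → 1 → 18 → 8 → 15 → 7 → 10 → 13 → 11 → 4 → 12 → 17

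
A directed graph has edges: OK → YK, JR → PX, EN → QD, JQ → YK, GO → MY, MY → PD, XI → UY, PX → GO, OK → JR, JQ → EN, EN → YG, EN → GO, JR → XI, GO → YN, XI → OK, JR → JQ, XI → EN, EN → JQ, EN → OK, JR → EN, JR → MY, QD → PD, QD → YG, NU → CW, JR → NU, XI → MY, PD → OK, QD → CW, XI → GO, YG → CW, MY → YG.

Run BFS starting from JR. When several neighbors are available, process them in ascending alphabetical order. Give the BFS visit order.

Visit JR; enqueue EN, JQ, MY, NU, PX, XI → queue [EN, JQ, MY, NU, PX, XI]
Visit EN; enqueue GO, OK, QD, YG → queue [JQ, MY, NU, PX, XI, GO, OK, QD, YG]
Visit JQ; enqueue YK → queue [MY, NU, PX, XI, GO, OK, QD, YG, YK]
Visit MY; enqueue PD → queue [NU, PX, XI, GO, OK, QD, YG, YK, PD]
Visit NU; enqueue CW → queue [PX, XI, GO, OK, QD, YG, YK, PD, CW]
Visit PX → queue [XI, GO, OK, QD, YG, YK, PD, CW]
Visit XI; enqueue UY → queue [GO, OK, QD, YG, YK, PD, CW, UY]
Visit GO; enqueue YN → queue [OK, QD, YG, YK, PD, CW, UY, YN]
Visit OK → queue [QD, YG, YK, PD, CW, UY, YN]
Visit QD → queue [YG, YK, PD, CW, UY, YN]
Visit YG → queue [YK, PD, CW, UY, YN]
Visit YK → queue [PD, CW, UY, YN]
Visit PD → queue [CW, UY, YN]
Visit CW → queue [UY, YN]
Visit UY → queue [YN]
Visit YN → queue []

JR -> EN -> JQ -> MY -> NU -> PX -> XI -> GO -> OK -> QD -> YG -> YK -> PD -> CW -> UY -> YN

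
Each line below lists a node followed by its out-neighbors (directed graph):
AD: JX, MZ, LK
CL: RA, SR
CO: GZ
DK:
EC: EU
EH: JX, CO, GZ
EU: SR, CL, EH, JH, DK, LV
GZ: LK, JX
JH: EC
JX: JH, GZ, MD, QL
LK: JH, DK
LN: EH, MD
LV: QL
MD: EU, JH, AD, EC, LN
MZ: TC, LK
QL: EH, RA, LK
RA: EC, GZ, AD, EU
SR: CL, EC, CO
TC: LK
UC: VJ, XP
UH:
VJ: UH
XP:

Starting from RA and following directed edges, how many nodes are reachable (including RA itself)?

BFS from RA visits: RA, GZ, EU, EC, AD, LK, JX, SR, LV, JH, EH, DK, CL, MZ, QL, MD, CO, TC, LN
Reachable nodes: 19 of 23 total.

19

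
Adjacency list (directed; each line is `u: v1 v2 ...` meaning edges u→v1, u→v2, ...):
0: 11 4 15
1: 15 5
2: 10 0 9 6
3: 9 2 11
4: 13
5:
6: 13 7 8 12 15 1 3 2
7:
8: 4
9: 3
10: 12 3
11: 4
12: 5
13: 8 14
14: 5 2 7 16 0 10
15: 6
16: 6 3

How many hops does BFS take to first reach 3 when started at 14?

Level 0: 14
Level 1: 0, 2, 5, 7, 10, 16
Level 2: 3, 4, 6, 9, 11, 12, 15
Level 3: 1, 8, 13
3 first appears at level 2.

2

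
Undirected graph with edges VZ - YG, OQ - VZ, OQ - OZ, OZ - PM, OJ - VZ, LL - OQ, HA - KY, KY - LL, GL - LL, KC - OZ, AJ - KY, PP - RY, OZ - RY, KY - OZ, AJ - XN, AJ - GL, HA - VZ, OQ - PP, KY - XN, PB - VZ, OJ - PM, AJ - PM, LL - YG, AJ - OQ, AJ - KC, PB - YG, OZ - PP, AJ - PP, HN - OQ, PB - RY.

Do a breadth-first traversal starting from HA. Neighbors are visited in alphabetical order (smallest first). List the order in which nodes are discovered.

Visit HA; enqueue KY, VZ → queue [KY, VZ]
Visit KY; enqueue AJ, LL, OZ, XN → queue [VZ, AJ, LL, OZ, XN]
Visit VZ; enqueue OJ, OQ, PB, YG → queue [AJ, LL, OZ, XN, OJ, OQ, PB, YG]
Visit AJ; enqueue GL, KC, PM, PP → queue [LL, OZ, XN, OJ, OQ, PB, YG, GL, KC, PM, PP]
Visit LL → queue [OZ, XN, OJ, OQ, PB, YG, GL, KC, PM, PP]
Visit OZ; enqueue RY → queue [XN, OJ, OQ, PB, YG, GL, KC, PM, PP, RY]
Visit XN → queue [OJ, OQ, PB, YG, GL, KC, PM, PP, RY]
Visit OJ → queue [OQ, PB, YG, GL, KC, PM, PP, RY]
Visit OQ; enqueue HN → queue [PB, YG, GL, KC, PM, PP, RY, HN]
Visit PB → queue [YG, GL, KC, PM, PP, RY, HN]
Visit YG → queue [GL, KC, PM, PP, RY, HN]
Visit GL → queue [KC, PM, PP, RY, HN]
Visit KC → queue [PM, PP, RY, HN]
Visit PM → queue [PP, RY, HN]
Visit PP → queue [RY, HN]
Visit RY → queue [HN]
Visit HN → queue []

HA, KY, VZ, AJ, LL, OZ, XN, OJ, OQ, PB, YG, GL, KC, PM, PP, RY, HN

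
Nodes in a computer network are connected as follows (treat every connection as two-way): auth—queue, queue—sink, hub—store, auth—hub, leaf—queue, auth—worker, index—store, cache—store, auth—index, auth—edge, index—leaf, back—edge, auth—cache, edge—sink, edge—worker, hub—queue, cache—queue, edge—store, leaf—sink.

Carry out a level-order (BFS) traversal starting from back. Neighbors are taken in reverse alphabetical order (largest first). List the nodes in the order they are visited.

Visit back; enqueue edge → queue [edge]
Visit edge; enqueue worker, store, sink, auth → queue [worker, store, sink, auth]
Visit worker → queue [store, sink, auth]
Visit store; enqueue index, hub, cache → queue [sink, auth, index, hub, cache]
Visit sink; enqueue queue, leaf → queue [auth, index, hub, cache, queue, leaf]
Visit auth → queue [index, hub, cache, queue, leaf]
Visit index → queue [hub, cache, queue, leaf]
Visit hub → queue [cache, queue, leaf]
Visit cache → queue [queue, leaf]
Visit queue → queue [leaf]
Visit leaf → queue []

back, edge, worker, store, sink, auth, index, hub, cache, queue, leaf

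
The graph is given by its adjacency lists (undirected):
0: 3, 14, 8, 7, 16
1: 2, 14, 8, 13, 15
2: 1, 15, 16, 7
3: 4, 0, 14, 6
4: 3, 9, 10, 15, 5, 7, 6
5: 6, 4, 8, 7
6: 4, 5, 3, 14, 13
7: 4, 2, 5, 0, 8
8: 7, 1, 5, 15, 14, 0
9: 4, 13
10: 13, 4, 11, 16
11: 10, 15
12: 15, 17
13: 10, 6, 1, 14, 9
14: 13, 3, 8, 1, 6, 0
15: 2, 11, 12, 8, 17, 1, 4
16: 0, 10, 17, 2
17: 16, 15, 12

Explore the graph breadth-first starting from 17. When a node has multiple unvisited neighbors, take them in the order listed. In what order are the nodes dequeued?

17 16 15 12 0 10 2 11 8 1 4 3 14 7 13 5 9 6

Visit 17; enqueue 16, 15, 12 → queue [16, 15, 12]
Visit 16; enqueue 0, 10, 2 → queue [15, 12, 0, 10, 2]
Visit 15; enqueue 11, 8, 1, 4 → queue [12, 0, 10, 2, 11, 8, 1, 4]
Visit 12 → queue [0, 10, 2, 11, 8, 1, 4]
Visit 0; enqueue 3, 14, 7 → queue [10, 2, 11, 8, 1, 4, 3, 14, 7]
Visit 10; enqueue 13 → queue [2, 11, 8, 1, 4, 3, 14, 7, 13]
Visit 2 → queue [11, 8, 1, 4, 3, 14, 7, 13]
Visit 11 → queue [8, 1, 4, 3, 14, 7, 13]
Visit 8; enqueue 5 → queue [1, 4, 3, 14, 7, 13, 5]
Visit 1 → queue [4, 3, 14, 7, 13, 5]
Visit 4; enqueue 9, 6 → queue [3, 14, 7, 13, 5, 9, 6]
Visit 3 → queue [14, 7, 13, 5, 9, 6]
Visit 14 → queue [7, 13, 5, 9, 6]
Visit 7 → queue [13, 5, 9, 6]
Visit 13 → queue [5, 9, 6]
Visit 5 → queue [9, 6]
Visit 9 → queue [6]
Visit 6 → queue []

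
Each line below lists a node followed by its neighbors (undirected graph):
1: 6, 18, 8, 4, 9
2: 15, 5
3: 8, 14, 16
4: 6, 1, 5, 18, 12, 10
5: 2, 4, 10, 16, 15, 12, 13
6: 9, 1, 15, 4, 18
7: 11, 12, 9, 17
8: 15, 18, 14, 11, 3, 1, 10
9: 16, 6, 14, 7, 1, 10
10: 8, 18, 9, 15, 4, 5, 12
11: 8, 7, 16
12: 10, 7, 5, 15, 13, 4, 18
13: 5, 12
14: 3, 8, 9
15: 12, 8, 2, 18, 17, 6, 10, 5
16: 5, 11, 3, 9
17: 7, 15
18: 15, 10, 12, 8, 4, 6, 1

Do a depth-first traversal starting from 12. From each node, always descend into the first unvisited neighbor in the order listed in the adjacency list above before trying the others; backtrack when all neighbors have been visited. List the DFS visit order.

12 → 10 → 8 → 15 → 2 → 5 → 4 → 6 → 9 → 16 → 11 → 7 → 17 → 3 → 14 → 1 → 18 → 13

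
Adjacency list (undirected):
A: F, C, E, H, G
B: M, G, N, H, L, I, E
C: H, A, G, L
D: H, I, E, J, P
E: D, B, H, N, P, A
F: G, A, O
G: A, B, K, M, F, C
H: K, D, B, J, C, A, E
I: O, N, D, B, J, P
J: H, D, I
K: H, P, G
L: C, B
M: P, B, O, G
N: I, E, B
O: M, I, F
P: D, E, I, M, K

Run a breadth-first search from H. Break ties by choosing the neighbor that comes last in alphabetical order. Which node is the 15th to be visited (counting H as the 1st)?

Visit H; enqueue K, J, E, D, C, B, A → queue [K, J, E, D, C, B, A]
Visit K; enqueue P, G → queue [J, E, D, C, B, A, P, G]
Visit J; enqueue I → queue [E, D, C, B, A, P, G, I]
Visit E; enqueue N → queue [D, C, B, A, P, G, I, N]
Visit D → queue [C, B, A, P, G, I, N]
Visit C; enqueue L → queue [B, A, P, G, I, N, L]
Visit B; enqueue M → queue [A, P, G, I, N, L, M]
Visit A; enqueue F → queue [P, G, I, N, L, M, F]
Visit P → queue [G, I, N, L, M, F]
Visit G → queue [I, N, L, M, F]
Visit I; enqueue O → queue [N, L, M, F, O]
Visit N → queue [L, M, F, O]
Visit L → queue [M, F, O]
Visit M → queue [F, O]
Visit F → queue [O]
Visit O → queue []

Visit order: H, K, J, E, D, C, B, A, P, G, I, N, L, M, F, O

F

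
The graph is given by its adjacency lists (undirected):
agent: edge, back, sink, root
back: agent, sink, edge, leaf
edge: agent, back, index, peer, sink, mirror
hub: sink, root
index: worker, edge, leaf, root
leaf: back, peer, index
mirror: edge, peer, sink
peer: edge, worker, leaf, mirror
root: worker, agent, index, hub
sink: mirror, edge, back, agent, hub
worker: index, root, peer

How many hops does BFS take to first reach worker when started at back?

Level 0: back
Level 1: agent, edge, leaf, sink
Level 2: hub, index, mirror, peer, root
Level 3: worker
worker first appears at level 3.

3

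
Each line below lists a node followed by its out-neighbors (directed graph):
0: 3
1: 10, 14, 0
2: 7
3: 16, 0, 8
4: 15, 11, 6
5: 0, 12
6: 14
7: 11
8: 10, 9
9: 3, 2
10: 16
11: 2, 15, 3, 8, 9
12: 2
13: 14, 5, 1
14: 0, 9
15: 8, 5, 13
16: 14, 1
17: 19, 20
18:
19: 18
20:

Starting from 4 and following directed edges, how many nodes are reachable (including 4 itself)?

17

BFS from 4 visits: 4, 6, 11, 15, 14, 2, 3, 8, 9, 5, 13, 0, 7, 16, 10, 12, 1
Reachable nodes: 17 of 21 total.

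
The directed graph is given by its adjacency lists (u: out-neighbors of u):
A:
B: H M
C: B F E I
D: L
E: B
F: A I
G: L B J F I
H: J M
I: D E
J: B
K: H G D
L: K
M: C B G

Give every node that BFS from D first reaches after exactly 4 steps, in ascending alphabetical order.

Level 0: D
Level 1: L
Level 2: K
Level 3: G, H
Level 4: B, F, I, J, M
Level 5: A, C, E

B, F, I, J, M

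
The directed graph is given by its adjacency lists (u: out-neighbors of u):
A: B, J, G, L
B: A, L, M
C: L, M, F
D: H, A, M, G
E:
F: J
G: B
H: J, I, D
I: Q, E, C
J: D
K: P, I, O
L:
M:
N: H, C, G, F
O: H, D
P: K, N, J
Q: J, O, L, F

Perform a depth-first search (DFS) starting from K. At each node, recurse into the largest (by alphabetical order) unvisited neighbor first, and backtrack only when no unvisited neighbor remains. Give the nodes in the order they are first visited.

K → P → N → H → J → D → M → G → B → L → A → I → Q → O → F → E → C

Visit K
K → P
P → N
N → H
H → J
J → D
D → M
D → G
G → B
B → L
B → A
H → I
I → Q
Q → O
Q → F
I → E
I → C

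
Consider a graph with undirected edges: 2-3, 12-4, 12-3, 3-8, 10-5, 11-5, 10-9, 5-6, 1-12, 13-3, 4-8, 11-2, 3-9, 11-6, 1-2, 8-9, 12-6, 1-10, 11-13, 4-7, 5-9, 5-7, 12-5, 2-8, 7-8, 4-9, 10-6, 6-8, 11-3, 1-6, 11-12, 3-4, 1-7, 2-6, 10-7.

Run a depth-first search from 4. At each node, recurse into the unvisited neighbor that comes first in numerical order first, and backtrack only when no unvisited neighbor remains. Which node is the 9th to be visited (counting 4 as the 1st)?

Visit 4
4 → 3
3 → 2
2 → 1
1 → 6
6 → 5
5 → 7
7 → 8
8 → 9
9 → 10
5 → 11
11 → 12
11 → 13

Visit order: 4, 3, 2, 1, 6, 5, 7, 8, 9, 10, 11, 12, 13

9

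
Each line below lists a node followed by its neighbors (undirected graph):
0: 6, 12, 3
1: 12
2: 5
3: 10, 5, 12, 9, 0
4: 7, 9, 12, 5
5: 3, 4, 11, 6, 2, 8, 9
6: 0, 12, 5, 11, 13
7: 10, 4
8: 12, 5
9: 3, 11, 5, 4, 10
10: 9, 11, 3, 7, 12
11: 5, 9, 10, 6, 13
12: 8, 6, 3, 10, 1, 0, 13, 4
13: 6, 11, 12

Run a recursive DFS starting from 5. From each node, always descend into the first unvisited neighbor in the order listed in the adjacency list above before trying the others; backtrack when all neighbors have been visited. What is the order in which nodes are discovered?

5, 3, 10, 9, 11, 6, 0, 12, 8, 1, 13, 4, 7, 2

Visit 5
5 → 3
3 → 10
10 → 9
9 → 11
11 → 6
6 → 0
0 → 12
12 → 8
12 → 1
12 → 13
12 → 4
4 → 7
5 → 2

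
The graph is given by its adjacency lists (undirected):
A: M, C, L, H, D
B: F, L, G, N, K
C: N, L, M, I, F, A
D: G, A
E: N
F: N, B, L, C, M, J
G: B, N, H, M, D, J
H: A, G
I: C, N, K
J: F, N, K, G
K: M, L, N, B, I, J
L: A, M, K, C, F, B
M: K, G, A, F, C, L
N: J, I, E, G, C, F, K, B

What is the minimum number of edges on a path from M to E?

Level 0: M
Level 1: A, C, F, G, K, L
Level 2: B, D, H, I, J, N
Level 3: E
E first appears at level 3.

3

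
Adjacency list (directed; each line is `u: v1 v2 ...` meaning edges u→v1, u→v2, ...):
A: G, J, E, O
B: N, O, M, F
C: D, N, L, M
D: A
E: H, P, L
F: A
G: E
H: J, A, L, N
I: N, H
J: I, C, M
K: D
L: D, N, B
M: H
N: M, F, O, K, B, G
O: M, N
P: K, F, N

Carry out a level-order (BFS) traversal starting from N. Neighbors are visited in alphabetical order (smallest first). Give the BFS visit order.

N -> B -> F -> G -> K -> M -> O -> A -> E -> D -> H -> J -> L -> P -> C -> I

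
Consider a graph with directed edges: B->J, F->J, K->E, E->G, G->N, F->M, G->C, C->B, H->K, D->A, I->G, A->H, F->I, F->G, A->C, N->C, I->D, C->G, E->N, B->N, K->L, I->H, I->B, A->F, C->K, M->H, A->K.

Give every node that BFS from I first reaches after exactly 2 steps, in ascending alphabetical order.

Level 0: I
Level 1: B, D, G, H
Level 2: A, C, J, K, N
Level 3: E, F, L
Level 4: M

A, C, J, K, N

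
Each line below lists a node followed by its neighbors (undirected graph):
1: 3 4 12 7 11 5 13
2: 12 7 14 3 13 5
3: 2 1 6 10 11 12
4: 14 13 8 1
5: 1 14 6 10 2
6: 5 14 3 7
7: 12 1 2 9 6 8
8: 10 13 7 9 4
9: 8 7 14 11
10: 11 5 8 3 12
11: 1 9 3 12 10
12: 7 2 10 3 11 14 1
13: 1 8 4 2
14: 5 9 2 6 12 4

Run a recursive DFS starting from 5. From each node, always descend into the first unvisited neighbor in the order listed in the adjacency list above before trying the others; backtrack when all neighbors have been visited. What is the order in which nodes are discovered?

Visit 5
5 → 1
1 → 3
3 → 2
2 → 12
12 → 7
7 → 9
9 → 8
8 → 10
10 → 11
8 → 13
13 → 4
4 → 14
14 → 6

5 → 1 → 3 → 2 → 12 → 7 → 9 → 8 → 10 → 11 → 13 → 4 → 14 → 6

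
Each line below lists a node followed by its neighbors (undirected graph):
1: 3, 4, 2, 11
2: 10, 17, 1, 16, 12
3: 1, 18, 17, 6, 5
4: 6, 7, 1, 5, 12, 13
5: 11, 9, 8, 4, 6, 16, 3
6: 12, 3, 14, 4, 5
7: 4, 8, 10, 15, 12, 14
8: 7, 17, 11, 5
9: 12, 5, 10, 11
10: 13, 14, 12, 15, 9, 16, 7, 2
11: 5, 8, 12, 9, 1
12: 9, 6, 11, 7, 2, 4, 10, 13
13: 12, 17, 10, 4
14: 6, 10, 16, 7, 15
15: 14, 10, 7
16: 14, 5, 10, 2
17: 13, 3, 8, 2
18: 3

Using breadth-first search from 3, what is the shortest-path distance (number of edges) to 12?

2

Level 0: 3
Level 1: 1, 5, 6, 17, 18
Level 2: 2, 4, 8, 9, 11, 12, 13, 14, 16
Level 3: 7, 10, 15
12 first appears at level 2.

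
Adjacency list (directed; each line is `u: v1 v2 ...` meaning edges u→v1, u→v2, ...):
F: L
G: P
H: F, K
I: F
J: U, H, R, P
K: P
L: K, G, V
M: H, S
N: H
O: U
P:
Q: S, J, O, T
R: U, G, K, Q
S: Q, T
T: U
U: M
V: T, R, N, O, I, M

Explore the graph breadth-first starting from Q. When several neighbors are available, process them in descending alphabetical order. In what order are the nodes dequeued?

Visit Q; enqueue T, S, O, J → queue [T, S, O, J]
Visit T; enqueue U → queue [S, O, J, U]
Visit S → queue [O, J, U]
Visit O → queue [J, U]
Visit J; enqueue R, P, H → queue [U, R, P, H]
Visit U; enqueue M → queue [R, P, H, M]
Visit R; enqueue K, G → queue [P, H, M, K, G]
Visit P → queue [H, M, K, G]
Visit H; enqueue F → queue [M, K, G, F]
Visit M → queue [K, G, F]
Visit K → queue [G, F]
Visit G → queue [F]
Visit F; enqueue L → queue [L]
Visit L; enqueue V → queue [V]
Visit V; enqueue N, I → queue [N, I]
Visit N → queue [I]
Visit I → queue []

Q, T, S, O, J, U, R, P, H, M, K, G, F, L, V, N, I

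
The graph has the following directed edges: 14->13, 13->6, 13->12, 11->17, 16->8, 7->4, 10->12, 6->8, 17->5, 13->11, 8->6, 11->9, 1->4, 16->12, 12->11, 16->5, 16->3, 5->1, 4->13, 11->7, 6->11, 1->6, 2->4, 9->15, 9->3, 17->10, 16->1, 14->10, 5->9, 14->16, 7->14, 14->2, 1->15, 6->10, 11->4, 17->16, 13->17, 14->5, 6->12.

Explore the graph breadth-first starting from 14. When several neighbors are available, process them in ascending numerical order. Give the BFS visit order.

14 2 5 10 13 16 4 1 9 12 6 11 17 3 8 15 7

Visit 14; enqueue 2, 5, 10, 13, 16 → queue [2, 5, 10, 13, 16]
Visit 2; enqueue 4 → queue [5, 10, 13, 16, 4]
Visit 5; enqueue 1, 9 → queue [10, 13, 16, 4, 1, 9]
Visit 10; enqueue 12 → queue [13, 16, 4, 1, 9, 12]
Visit 13; enqueue 6, 11, 17 → queue [16, 4, 1, 9, 12, 6, 11, 17]
Visit 16; enqueue 3, 8 → queue [4, 1, 9, 12, 6, 11, 17, 3, 8]
Visit 4 → queue [1, 9, 12, 6, 11, 17, 3, 8]
Visit 1; enqueue 15 → queue [9, 12, 6, 11, 17, 3, 8, 15]
Visit 9 → queue [12, 6, 11, 17, 3, 8, 15]
Visit 12 → queue [6, 11, 17, 3, 8, 15]
Visit 6 → queue [11, 17, 3, 8, 15]
Visit 11; enqueue 7 → queue [17, 3, 8, 15, 7]
Visit 17 → queue [3, 8, 15, 7]
Visit 3 → queue [8, 15, 7]
Visit 8 → queue [15, 7]
Visit 15 → queue [7]
Visit 7 → queue []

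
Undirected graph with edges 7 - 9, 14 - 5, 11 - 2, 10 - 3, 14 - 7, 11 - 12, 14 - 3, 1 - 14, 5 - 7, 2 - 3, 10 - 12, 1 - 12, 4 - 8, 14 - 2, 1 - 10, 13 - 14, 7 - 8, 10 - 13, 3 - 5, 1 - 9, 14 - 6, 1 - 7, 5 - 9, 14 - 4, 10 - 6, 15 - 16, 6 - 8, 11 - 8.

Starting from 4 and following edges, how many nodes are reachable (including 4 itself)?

14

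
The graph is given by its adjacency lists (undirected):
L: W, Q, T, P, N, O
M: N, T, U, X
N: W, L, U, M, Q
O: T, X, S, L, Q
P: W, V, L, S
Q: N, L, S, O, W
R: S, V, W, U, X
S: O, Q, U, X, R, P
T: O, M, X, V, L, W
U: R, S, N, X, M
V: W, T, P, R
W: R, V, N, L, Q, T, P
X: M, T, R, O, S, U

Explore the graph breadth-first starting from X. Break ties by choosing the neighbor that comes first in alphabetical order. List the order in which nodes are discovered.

Visit X; enqueue M, O, R, S, T, U → queue [M, O, R, S, T, U]
Visit M; enqueue N → queue [O, R, S, T, U, N]
Visit O; enqueue L, Q → queue [R, S, T, U, N, L, Q]
Visit R; enqueue V, W → queue [S, T, U, N, L, Q, V, W]
Visit S; enqueue P → queue [T, U, N, L, Q, V, W, P]
Visit T → queue [U, N, L, Q, V, W, P]
Visit U → queue [N, L, Q, V, W, P]
Visit N → queue [L, Q, V, W, P]
Visit L → queue [Q, V, W, P]
Visit Q → queue [V, W, P]
Visit V → queue [W, P]
Visit W → queue [P]
Visit P → queue []

X M O R S T U N L Q V W P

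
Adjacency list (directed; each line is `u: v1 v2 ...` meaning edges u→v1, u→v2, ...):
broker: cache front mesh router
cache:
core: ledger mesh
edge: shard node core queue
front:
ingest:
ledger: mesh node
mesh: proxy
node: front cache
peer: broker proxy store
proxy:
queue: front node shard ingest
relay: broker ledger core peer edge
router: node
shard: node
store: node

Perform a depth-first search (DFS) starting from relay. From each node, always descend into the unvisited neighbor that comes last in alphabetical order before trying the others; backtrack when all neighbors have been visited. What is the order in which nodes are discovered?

relay → peer → store → node → front → cache → proxy → broker → router → mesh → ledger → edge → shard → queue → ingest → core

Visit relay
relay → peer
peer → store
store → node
node → front
node → cache
peer → proxy
peer → broker
broker → router
broker → mesh
relay → ledger
relay → edge
edge → shard
edge → queue
queue → ingest
edge → core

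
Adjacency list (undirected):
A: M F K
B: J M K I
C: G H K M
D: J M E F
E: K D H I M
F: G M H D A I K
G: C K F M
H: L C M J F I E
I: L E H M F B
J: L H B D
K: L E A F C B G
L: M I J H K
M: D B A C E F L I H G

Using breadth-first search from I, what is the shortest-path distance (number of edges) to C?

Level 0: I
Level 1: B, E, F, H, L, M
Level 2: A, C, D, G, J, K
C first appears at level 2.

2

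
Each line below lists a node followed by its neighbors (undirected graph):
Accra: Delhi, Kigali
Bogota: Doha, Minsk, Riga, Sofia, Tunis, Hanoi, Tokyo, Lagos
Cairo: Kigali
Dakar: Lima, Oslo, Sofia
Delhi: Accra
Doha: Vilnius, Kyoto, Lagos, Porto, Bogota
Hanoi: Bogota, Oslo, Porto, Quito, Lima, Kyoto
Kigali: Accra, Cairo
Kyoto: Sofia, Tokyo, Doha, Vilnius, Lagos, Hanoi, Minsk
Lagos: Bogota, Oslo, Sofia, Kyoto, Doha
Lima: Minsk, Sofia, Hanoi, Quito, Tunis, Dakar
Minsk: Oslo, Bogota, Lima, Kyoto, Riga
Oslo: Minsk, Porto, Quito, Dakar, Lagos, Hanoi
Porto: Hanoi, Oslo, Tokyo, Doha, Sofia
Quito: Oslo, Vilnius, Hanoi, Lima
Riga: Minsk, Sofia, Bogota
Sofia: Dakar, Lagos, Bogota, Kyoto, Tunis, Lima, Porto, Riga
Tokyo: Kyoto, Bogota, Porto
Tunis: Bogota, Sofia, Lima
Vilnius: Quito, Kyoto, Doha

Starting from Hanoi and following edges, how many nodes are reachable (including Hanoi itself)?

16

BFS from Hanoi visits: Hanoi, Bogota, Kyoto, Lima, Oslo, Porto, Quito, Doha, Lagos, Minsk, Riga, Sofia, Tokyo, Tunis, Vilnius, Dakar
Reachable nodes: 16 of 20 total.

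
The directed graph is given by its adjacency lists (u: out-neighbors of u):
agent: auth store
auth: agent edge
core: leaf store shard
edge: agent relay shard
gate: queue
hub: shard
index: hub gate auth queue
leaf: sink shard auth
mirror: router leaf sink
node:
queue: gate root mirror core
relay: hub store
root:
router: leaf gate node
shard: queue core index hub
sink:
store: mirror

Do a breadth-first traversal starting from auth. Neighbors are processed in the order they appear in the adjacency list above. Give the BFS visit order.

auth → agent → edge → store → relay → shard → mirror → hub → queue → core → index → router → leaf → sink → gate → root → node

Visit auth; enqueue agent, edge → queue [agent, edge]
Visit agent; enqueue store → queue [edge, store]
Visit edge; enqueue relay, shard → queue [store, relay, shard]
Visit store; enqueue mirror → queue [relay, shard, mirror]
Visit relay; enqueue hub → queue [shard, mirror, hub]
Visit shard; enqueue queue, core, index → queue [mirror, hub, queue, core, index]
Visit mirror; enqueue router, leaf, sink → queue [hub, queue, core, index, router, leaf, sink]
Visit hub → queue [queue, core, index, router, leaf, sink]
Visit queue; enqueue gate, root → queue [core, index, router, leaf, sink, gate, root]
Visit core → queue [index, router, leaf, sink, gate, root]
Visit index → queue [router, leaf, sink, gate, root]
Visit router; enqueue node → queue [leaf, sink, gate, root, node]
Visit leaf → queue [sink, gate, root, node]
Visit sink → queue [gate, root, node]
Visit gate → queue [root, node]
Visit root → queue [node]
Visit node → queue []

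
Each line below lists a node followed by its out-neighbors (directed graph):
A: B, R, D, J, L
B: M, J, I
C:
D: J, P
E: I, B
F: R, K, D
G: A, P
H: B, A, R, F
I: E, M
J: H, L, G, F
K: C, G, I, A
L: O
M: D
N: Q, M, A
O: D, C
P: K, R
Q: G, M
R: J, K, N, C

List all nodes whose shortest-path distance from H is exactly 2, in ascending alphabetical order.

C, D, I, J, K, L, M, N

Level 0: H
Level 1: A, B, F, R
Level 2: C, D, I, J, K, L, M, N
Level 3: E, G, O, P, Q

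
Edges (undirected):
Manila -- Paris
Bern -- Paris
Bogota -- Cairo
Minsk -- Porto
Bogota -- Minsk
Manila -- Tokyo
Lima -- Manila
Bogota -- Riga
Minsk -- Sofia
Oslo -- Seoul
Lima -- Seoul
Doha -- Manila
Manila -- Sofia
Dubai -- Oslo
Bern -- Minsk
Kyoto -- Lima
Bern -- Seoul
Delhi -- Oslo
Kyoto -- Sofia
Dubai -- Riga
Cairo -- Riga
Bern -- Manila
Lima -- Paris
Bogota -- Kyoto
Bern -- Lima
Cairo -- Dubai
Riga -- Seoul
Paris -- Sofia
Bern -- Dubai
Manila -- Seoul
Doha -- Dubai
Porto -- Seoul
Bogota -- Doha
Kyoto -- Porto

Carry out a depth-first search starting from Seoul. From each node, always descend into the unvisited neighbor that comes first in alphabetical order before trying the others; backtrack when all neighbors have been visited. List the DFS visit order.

Visit Seoul
Seoul → Bern
Bern → Dubai
Dubai → Cairo
Cairo → Bogota
Bogota → Doha
Doha → Manila
Manila → Lima
Lima → Kyoto
Kyoto → Porto
Porto → Minsk
Minsk → Sofia
Sofia → Paris
Manila → Tokyo
Bogota → Riga
Dubai → Oslo
Oslo → Delhi

Seoul -> Bern -> Dubai -> Cairo -> Bogota -> Doha -> Manila -> Lima -> Kyoto -> Porto -> Minsk -> Sofia -> Paris -> Tokyo -> Riga -> Oslo -> Delhi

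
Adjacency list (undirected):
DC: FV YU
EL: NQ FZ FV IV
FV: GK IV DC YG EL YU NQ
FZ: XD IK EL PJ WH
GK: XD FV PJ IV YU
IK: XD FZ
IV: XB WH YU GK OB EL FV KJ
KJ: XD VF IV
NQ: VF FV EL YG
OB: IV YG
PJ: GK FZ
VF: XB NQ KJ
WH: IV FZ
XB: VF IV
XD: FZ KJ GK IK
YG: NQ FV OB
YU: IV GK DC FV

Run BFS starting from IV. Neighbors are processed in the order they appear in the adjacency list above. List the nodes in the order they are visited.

Visit IV; enqueue XB, WH, YU, GK, OB, EL, FV, KJ → queue [XB, WH, YU, GK, OB, EL, FV, KJ]
Visit XB; enqueue VF → queue [WH, YU, GK, OB, EL, FV, KJ, VF]
Visit WH; enqueue FZ → queue [YU, GK, OB, EL, FV, KJ, VF, FZ]
Visit YU; enqueue DC → queue [GK, OB, EL, FV, KJ, VF, FZ, DC]
Visit GK; enqueue XD, PJ → queue [OB, EL, FV, KJ, VF, FZ, DC, XD, PJ]
Visit OB; enqueue YG → queue [EL, FV, KJ, VF, FZ, DC, XD, PJ, YG]
Visit EL; enqueue NQ → queue [FV, KJ, VF, FZ, DC, XD, PJ, YG, NQ]
Visit FV → queue [KJ, VF, FZ, DC, XD, PJ, YG, NQ]
Visit KJ → queue [VF, FZ, DC, XD, PJ, YG, NQ]
Visit VF → queue [FZ, DC, XD, PJ, YG, NQ]
Visit FZ; enqueue IK → queue [DC, XD, PJ, YG, NQ, IK]
Visit DC → queue [XD, PJ, YG, NQ, IK]
Visit XD → queue [PJ, YG, NQ, IK]
Visit PJ → queue [YG, NQ, IK]
Visit YG → queue [NQ, IK]
Visit NQ → queue [IK]
Visit IK → queue []

IV, XB, WH, YU, GK, OB, EL, FV, KJ, VF, FZ, DC, XD, PJ, YG, NQ, IK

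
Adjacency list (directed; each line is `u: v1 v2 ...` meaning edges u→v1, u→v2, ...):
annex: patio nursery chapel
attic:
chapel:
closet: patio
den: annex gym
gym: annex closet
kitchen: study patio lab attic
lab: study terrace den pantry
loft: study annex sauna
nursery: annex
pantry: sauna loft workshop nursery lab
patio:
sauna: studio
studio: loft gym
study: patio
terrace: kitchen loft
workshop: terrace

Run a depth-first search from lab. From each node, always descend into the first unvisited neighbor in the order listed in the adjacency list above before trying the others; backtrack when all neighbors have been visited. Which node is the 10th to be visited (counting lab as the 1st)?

chapel

Visit lab
lab → study
study → patio
lab → terrace
terrace → kitchen
kitchen → attic
terrace → loft
loft → annex
annex → nursery
annex → chapel
loft → sauna
sauna → studio
studio → gym
gym → closet
lab → den
lab → pantry
pantry → workshop

Visit order: lab, study, patio, terrace, kitchen, attic, loft, annex, nursery, chapel, sauna, studio, gym, closet, den, pantry, workshop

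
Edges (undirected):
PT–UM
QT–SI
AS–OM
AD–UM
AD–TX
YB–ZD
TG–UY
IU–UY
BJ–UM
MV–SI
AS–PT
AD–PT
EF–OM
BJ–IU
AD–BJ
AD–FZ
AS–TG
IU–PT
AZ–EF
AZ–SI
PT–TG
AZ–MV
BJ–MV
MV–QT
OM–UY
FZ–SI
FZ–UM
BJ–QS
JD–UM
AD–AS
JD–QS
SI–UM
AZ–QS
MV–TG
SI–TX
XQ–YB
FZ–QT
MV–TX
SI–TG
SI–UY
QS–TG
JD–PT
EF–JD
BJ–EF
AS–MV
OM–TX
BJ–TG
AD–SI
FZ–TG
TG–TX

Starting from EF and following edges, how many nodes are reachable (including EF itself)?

BFS from EF visits: EF, OM, JD, BJ, AZ, UY, TX, AS, UM, QS, PT, TG, MV, IU, AD, SI, FZ, QT
Reachable nodes: 18 of 21 total.

18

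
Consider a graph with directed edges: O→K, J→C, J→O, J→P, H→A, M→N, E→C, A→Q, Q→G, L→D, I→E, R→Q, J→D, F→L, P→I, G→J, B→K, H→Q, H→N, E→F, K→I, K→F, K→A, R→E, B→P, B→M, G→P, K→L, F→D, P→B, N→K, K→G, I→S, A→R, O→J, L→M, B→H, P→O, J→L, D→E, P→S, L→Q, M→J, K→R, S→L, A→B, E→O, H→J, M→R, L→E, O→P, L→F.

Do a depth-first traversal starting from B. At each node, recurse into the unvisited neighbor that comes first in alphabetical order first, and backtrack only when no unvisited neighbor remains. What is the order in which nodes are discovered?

B -> H -> A -> Q -> G -> J -> C -> D -> E -> F -> L -> M -> N -> K -> I -> S -> R -> O -> P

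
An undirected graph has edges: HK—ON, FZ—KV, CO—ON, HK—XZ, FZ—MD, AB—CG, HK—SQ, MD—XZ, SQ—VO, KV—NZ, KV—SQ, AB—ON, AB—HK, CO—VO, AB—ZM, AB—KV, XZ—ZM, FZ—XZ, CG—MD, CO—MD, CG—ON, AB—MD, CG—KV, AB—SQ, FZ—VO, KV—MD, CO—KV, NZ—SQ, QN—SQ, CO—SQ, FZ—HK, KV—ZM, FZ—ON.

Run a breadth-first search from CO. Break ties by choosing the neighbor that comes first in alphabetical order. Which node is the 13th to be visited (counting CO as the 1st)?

HK

Visit CO; enqueue KV, MD, ON, SQ, VO → queue [KV, MD, ON, SQ, VO]
Visit KV; enqueue AB, CG, FZ, NZ, ZM → queue [MD, ON, SQ, VO, AB, CG, FZ, NZ, ZM]
Visit MD; enqueue XZ → queue [ON, SQ, VO, AB, CG, FZ, NZ, ZM, XZ]
Visit ON; enqueue HK → queue [SQ, VO, AB, CG, FZ, NZ, ZM, XZ, HK]
Visit SQ; enqueue QN → queue [VO, AB, CG, FZ, NZ, ZM, XZ, HK, QN]
Visit VO → queue [AB, CG, FZ, NZ, ZM, XZ, HK, QN]
Visit AB → queue [CG, FZ, NZ, ZM, XZ, HK, QN]
Visit CG → queue [FZ, NZ, ZM, XZ, HK, QN]
Visit FZ → queue [NZ, ZM, XZ, HK, QN]
Visit NZ → queue [ZM, XZ, HK, QN]
Visit ZM → queue [XZ, HK, QN]
Visit XZ → queue [HK, QN]
Visit HK → queue [QN]
Visit QN → queue []

Visit order: CO, KV, MD, ON, SQ, VO, AB, CG, FZ, NZ, ZM, XZ, HK, QN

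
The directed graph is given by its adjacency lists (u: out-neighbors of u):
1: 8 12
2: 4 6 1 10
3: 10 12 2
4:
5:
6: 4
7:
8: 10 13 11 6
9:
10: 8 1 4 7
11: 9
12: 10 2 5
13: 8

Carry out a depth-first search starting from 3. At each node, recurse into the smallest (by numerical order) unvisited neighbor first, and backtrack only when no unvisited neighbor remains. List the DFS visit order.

3 2 1 8 6 4 10 7 11 9 13 12 5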